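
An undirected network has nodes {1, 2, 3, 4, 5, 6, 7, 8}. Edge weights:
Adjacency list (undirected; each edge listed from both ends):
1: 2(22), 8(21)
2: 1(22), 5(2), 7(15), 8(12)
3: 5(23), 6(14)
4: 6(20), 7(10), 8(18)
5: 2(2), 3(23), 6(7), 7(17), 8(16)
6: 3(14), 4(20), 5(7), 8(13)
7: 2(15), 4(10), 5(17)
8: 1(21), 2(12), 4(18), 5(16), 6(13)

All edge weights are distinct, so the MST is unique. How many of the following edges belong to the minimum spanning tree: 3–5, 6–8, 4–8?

0

Sort edges by weight, then run Kruskal:
2–5 (2): add — endpoints in different components.
5–6 (7): add — endpoints in different components.
4–7 (10): add — endpoints in different components.
2–8 (12): add — endpoints in different components.
6–8 (13): skip — 6 and 8 already connected.
3–6 (14): add — endpoints in different components.
2–7 (15): add — endpoints in different components.
5–8 (16): skip — 5 and 8 already connected.
5–7 (17): skip — 5 and 7 already connected.
4–8 (18): skip — 4 and 8 already connected.
4–6 (20): skip — 4 and 6 already connected.
1–8 (21): add — endpoints in different components.
MST edge set: {2–5, 5–6, 4–7, 2–8, 3–6, 2–7, 1–8}.
Of the listed edges, {} are in the MST → 0.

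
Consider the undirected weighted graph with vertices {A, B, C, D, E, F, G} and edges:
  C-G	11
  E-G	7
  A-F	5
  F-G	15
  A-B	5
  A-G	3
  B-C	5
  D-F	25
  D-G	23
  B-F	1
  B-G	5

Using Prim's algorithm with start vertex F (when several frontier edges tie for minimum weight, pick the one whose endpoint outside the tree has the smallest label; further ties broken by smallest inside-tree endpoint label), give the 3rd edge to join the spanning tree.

Grow the tree from F using Prim:
Step 1: frontier [B-F 1, A-F 5, F-G 15, D-F 25] → take B-F (1); add B.
Step 2: frontier [A-B 5, B-C 5, B-G 5, A-F 5, F-G 15, D-F 25] → take A-B (5); add A.
Step 3: frontier [A-G 3, B-C 5, B-G 5, F-G 15, D-F 25] → take A-G (3); add G.
Step 4: frontier [B-C 5, D-F 25, E-G 7, C-G 11, D-G 23] → take B-C (5); add C.
Step 5: frontier [D-F 25, E-G 7, D-G 23] → take E-G (7); add E.
Step 6: frontier [D-F 25, D-G 23] → take D-G (23); add D.
The 3rd edge added is A-G.

A-G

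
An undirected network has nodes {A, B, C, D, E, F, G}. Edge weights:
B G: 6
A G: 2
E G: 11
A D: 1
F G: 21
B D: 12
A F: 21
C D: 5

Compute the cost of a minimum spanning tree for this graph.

46

Kruskal's algorithm — process edges by increasing weight (ties by edge label):
A D (1): add — endpoints in different components.
A G (2): add — endpoints in different components.
C D (5): add — endpoints in different components.
B G (6): add — endpoints in different components.
E G (11): add — endpoints in different components.
B D (12): skip — B and D already connected.
A F (21): add — endpoints in different components.
MST edges: A D, A G, C D, B G, E G, A F; total weight 1+2+5+6+11+21 = 46.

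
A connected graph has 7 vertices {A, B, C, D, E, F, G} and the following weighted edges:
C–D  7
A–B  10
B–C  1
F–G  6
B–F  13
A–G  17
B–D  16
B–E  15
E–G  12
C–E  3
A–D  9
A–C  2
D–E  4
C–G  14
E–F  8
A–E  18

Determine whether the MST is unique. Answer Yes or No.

Yes

Kruskal: consider edges lightest-first.
B–C (1): add — endpoints in different components.
A–C (2): add — endpoints in different components.
C–E (3): add — endpoints in different components.
D–E (4): add — endpoints in different components.
F–G (6): add — endpoints in different components.
C–D (7): skip — C and D already connected.
E–F (8): add — endpoints in different components.
Every non-tree edge has weight strictly greater than the heaviest edge on the tree path between its endpoints, so the MST is unique.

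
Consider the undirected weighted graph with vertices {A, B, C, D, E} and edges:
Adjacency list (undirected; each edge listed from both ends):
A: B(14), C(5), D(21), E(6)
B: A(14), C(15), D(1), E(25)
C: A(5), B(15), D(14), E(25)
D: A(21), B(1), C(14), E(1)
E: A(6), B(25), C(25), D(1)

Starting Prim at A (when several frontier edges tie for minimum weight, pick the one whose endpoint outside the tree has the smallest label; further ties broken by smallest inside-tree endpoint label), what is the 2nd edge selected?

A-E

Grow the tree from A using Prim:
Step 1: frontier [A—C 5, A—E 6, A—B 14, A—D 21] → take A—C (5); add C.
Step 2: frontier [A—E 6, A—B 14, A—D 21, C—D 14, B—C 15, C—E 25] → take A—E (6); add E.
Step 3: frontier [A—B 14, A—D 21, C—D 14, B—C 15, D—E 1, B—E 25] → take D—E (1); add D.
Step 4: frontier [A—B 14, B—C 15, B—D 1, B—E 25] → take B—D (1); add B.
The 2nd edge added is A—E.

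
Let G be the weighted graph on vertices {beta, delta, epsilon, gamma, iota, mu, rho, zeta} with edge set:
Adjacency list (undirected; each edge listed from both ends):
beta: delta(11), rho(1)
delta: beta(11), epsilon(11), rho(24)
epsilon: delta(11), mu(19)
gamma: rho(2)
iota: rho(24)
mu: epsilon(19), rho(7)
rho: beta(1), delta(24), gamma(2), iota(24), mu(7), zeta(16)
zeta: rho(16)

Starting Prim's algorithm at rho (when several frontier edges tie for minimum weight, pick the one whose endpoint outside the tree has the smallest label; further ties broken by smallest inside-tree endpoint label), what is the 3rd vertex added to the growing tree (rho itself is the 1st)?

gamma

Grow the tree from rho using Prim:
Step 1: cheapest edge leaving the tree is beta–rho (1); add beta.
Step 2: cheapest edge leaving the tree is gamma–rho (2); add gamma.
Step 3: cheapest edge leaving the tree is mu–rho (7); add mu.
Step 4: cheapest edge leaving the tree is beta–delta (11); add delta.
Step 5: cheapest edge leaving the tree is delta–epsilon (11); add epsilon.
Step 6: cheapest edge leaving the tree is rho–zeta (16); add zeta.
Step 7: cheapest edge leaving the tree is iota–rho (24); add iota.
Vertex order: rho, beta, gamma, mu, delta, epsilon, zeta, iota. The 3rd vertex is gamma.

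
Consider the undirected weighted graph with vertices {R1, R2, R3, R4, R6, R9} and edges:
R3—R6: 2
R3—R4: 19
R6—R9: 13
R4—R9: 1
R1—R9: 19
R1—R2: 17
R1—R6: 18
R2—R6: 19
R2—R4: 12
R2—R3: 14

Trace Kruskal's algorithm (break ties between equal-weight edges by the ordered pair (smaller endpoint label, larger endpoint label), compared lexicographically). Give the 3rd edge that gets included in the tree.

Kruskal's algorithm — process edges by increasing weight (ties by edge label):
R4—R9 (1): add — endpoints in different components.
R3—R6 (2): add — endpoints in different components.
R2—R4 (12): add — endpoints in different components.
R6—R9 (13): add — endpoints in different components.
R2—R3 (14): skip — R3 and R2 already connected.
R1—R2 (17): add — endpoints in different components.
The 3rd edge added is R2—R4.

R2-R4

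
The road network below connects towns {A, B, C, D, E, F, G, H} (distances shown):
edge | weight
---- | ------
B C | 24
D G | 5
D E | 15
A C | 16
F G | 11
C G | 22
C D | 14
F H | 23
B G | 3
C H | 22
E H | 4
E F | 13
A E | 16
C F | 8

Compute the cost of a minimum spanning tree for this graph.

Sort edges by weight, then run Kruskal:
B G (3): add — endpoints in different components.
E H (4): add — endpoints in different components.
D G (5): add — endpoints in different components.
C F (8): add — endpoints in different components.
F G (11): add — endpoints in different components.
E F (13): add — endpoints in different components.
C D (14): skip — C and D already connected.
D E (15): skip — D and E already connected.
A C (16): add — endpoints in different components.
MST edges: B G, E H, D G, C F, F G, E F, A C; total weight 3+4+5+8+11+13+16 = 60.

60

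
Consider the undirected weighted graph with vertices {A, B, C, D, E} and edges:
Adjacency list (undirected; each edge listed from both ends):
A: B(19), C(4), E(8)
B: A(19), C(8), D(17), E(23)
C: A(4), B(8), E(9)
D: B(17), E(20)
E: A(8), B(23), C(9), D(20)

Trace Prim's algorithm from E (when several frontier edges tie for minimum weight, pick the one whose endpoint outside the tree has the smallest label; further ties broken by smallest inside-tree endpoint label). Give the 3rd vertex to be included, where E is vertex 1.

C

Prim, starting at E.
Step 1: frontier [A E 8, C E 9, D E 20, B E 23] → take A E (8); add A.
Step 2: frontier [A C 4, A B 19, C E 9, D E 20, B E 23] → take A C (4); add C.
Step 3: frontier [A B 19, B C 8, D E 20, B E 23] → take B C (8); add B.
Step 4: frontier [B D 17, D E 20] → take B D (17); add D.
Vertex order: E, A, C, B, D. The 3rd vertex is C.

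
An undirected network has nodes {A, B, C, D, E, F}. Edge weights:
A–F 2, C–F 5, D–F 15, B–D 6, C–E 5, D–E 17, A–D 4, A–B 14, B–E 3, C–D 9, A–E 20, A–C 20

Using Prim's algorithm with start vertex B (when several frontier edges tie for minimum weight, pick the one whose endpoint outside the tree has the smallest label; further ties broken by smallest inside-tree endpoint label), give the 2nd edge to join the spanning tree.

Grow the tree from B using Prim:
Step 1: cheapest edge leaving the tree is B–E (3); add E.
Step 2: cheapest edge leaving the tree is C–E (5); add C.
Step 3: cheapest edge leaving the tree is C–F (5); add F.
Step 4: cheapest edge leaving the tree is A–F (2); add A.
Step 5: cheapest edge leaving the tree is A–D (4); add D.
The 2nd edge added is C–E.

C-E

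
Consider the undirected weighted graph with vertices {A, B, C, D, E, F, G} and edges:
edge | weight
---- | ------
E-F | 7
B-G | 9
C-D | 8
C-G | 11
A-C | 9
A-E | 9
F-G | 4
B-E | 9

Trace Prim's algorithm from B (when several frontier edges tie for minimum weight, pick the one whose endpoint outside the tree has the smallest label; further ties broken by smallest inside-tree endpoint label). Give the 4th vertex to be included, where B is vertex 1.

G

Prim, starting at B.
Step 1: frontier [B-E 9, B-G 9] → take B-E (9); add E.
Step 2: frontier [B-G 9, E-F 7, A-E 9] → take E-F (7); add F.
Step 3: frontier [B-G 9, A-E 9, F-G 4] → take F-G (4); add G.
Step 4: frontier [A-E 9, C-G 11] → take A-E (9); add A.
Step 5: frontier [A-C 9, C-G 11] → take A-C (9); add C.
Step 6: frontier [C-D 8] → take C-D (8); add D.
Vertex order: B, E, F, G, A, C, D. The 4th vertex is G.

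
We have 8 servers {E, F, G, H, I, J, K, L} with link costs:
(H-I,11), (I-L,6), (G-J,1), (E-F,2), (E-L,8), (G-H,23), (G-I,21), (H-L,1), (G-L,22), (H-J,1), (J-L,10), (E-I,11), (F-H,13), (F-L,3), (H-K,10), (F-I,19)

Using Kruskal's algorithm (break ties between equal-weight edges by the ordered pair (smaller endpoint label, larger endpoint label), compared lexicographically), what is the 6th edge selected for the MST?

I-L

Sort edges by weight, then run Kruskal:
G-J (1): add — endpoints in different components.
H-J (1): add — endpoints in different components.
H-L (1): add — endpoints in different components.
E-F (2): add — endpoints in different components.
F-L (3): add — endpoints in different components.
I-L (6): add — endpoints in different components.
E-L (8): skip — E and L already connected.
H-K (10): add — endpoints in different components.
The 6th edge added is I-L.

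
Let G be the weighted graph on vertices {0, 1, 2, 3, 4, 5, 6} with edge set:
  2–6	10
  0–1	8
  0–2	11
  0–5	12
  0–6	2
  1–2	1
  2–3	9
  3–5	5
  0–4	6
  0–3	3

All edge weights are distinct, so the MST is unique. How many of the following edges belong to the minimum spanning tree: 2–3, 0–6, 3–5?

2

Kruskal: consider edges lightest-first.
1–2 (1): add — endpoints in different components.
0–6 (2): add — endpoints in different components.
0–3 (3): add — endpoints in different components.
3–5 (5): add — endpoints in different components.
0–4 (6): add — endpoints in different components.
0–1 (8): add — endpoints in different components.
MST edge set: {1–2, 0–6, 0–3, 3–5, 0–4, 0–1}.
Of the listed edges, {0–6, 3–5} are in the MST → 2.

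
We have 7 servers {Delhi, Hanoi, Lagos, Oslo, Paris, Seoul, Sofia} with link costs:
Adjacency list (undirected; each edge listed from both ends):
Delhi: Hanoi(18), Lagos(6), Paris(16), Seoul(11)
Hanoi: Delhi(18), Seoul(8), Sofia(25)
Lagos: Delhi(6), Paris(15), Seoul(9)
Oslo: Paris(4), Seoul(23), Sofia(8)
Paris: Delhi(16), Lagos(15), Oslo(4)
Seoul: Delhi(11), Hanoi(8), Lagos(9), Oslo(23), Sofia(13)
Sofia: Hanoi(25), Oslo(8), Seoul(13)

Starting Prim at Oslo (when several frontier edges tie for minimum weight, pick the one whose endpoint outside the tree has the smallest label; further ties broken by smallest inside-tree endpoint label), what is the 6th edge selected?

Delhi-Lagos

Grow the tree from Oslo using Prim:
Step 1: frontier [Oslo–Paris 4, Oslo–Sofia 8, Oslo–Seoul 23] → take Oslo–Paris (4); add Paris.
Step 2: frontier [Oslo–Sofia 8, Oslo–Seoul 23, Lagos–Paris 15, Delhi–Paris 16] → take Oslo–Sofia (8); add Sofia.
Step 3: frontier [Oslo–Seoul 23, Lagos–Paris 15, Delhi–Paris 16, Seoul–Sofia 13, Hanoi–Sofia 25] → take Seoul–Sofia (13); add Seoul.
Step 4: frontier [Lagos–Paris 15, Delhi–Paris 16, Hanoi–Seoul 8, Lagos–Seoul 9, Delhi–Seoul 11, Hanoi–Sofia 25] → take Hanoi–Seoul (8); add Hanoi.
Step 5: frontier [Delhi–Hanoi 18, Lagos–Paris 15, Delhi–Paris 16, Lagos–Seoul 9, Delhi–Seoul 11] → take Lagos–Seoul (9); add Lagos.
Step 6: frontier [Delhi–Hanoi 18, Delhi–Lagos 6, Delhi–Paris 16, Delhi–Seoul 11] → take Delhi–Lagos (6); add Delhi.
The 6th edge added is Delhi–Lagos.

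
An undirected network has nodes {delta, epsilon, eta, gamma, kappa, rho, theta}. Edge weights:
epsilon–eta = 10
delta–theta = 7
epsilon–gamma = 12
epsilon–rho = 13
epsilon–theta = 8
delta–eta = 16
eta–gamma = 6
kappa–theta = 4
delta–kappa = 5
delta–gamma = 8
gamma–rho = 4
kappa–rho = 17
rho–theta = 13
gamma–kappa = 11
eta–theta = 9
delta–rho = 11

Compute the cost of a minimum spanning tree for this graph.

35

Kruskal: consider edges lightest-first.
gamma–rho (4): add. Components now {epsilon} {gamma,rho} {theta} {delta} {eta} {kappa}
kappa–theta (4): add. Components now {epsilon} {gamma,rho} {kappa,theta} {delta} {eta}
delta–kappa (5): add. Components now {epsilon} {gamma,rho} {delta,kappa,theta} {eta}
eta–gamma (6): add. Components now {epsilon} {eta,gamma,rho} {delta,kappa,theta}
delta–theta (7): skip — theta and delta already connected.
delta–gamma (8): add. Components now {epsilon} {delta,eta,gamma,kappa,rho,theta}
epsilon–theta (8): add. Components now {delta,epsilon,eta,gamma,kappa,rho,theta}
MST edges: gamma–rho, kappa–theta, delta–kappa, eta–gamma, delta–gamma, epsilon–theta; total weight 4+4+5+6+8+8 = 35.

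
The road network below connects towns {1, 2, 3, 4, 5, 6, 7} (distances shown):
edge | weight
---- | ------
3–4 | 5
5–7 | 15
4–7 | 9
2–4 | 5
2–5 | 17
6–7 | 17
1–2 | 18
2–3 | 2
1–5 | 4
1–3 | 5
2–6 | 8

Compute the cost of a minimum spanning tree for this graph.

Prim's algorithm from 2:
Step 1: frontier [2–3 2, 2–4 5, 2–6 8, 2–5 17, 1–2 18] → take 2–3 (2); add 3.
Step 2: frontier [2–4 5, 2–6 8, 2–5 17, 1–2 18, 1–3 5, 3–4 5] → take 1–3 (5); add 1.
Step 3: frontier [1–5 4, 2–4 5, 2–6 8, 2–5 17, 3–4 5] → take 1–5 (4); add 5.
Step 4: frontier [2–4 5, 2–6 8, 3–4 5, 5–7 15] → take 2–4 (5); add 4.
Step 5: frontier [2–6 8, 4–7 9, 5–7 15] → take 2–6 (8); add 6.
Step 6: frontier [4–7 9, 5–7 15, 6–7 17] → take 4–7 (9); add 7.
MST edges: 2–3, 1–3, 1–5, 2–4, 2–6, 4–7; total weight 2+5+4+5+8+9 = 33.

33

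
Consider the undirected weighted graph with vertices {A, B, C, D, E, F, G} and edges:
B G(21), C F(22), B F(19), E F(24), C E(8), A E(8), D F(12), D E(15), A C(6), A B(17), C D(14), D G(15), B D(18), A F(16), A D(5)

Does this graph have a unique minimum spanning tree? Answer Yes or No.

No

Sort edges by weight, then run Kruskal:
A D (5): add — endpoints in different components.
A C (6): add — endpoints in different components.
A E (8): add — endpoints in different components.
C E (8): skip — C and E already connected.
D F (12): add — endpoints in different components.
C D (14): skip — C and D already connected.
D E (15): skip — D and E already connected.
D G (15): add — endpoints in different components.
A F (16): skip — A and F already connected.
A B (17): add — endpoints in different components.
Non-tree edge C E has weight 8, equal to the heaviest edge on its tree cycle — swapping gives another MST of the same weight. Not unique.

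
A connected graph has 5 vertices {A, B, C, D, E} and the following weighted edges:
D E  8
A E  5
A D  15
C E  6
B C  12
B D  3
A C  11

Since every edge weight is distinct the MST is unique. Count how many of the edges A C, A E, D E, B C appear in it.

2

Kruskal's algorithm — process edges by increasing weight (ties by edge label):
B D (3): add. Components now {A} {B,D} {C} {E}
A E (5): add. Components now {A,E} {B,D} {C}
C E (6): add. Components now {A,C,E} {B,D}
D E (8): add. Components now {A,B,C,D,E}
MST edge set: {B D, A E, C E, D E}.
Of the listed edges, {A E, D E} are in the MST → 2.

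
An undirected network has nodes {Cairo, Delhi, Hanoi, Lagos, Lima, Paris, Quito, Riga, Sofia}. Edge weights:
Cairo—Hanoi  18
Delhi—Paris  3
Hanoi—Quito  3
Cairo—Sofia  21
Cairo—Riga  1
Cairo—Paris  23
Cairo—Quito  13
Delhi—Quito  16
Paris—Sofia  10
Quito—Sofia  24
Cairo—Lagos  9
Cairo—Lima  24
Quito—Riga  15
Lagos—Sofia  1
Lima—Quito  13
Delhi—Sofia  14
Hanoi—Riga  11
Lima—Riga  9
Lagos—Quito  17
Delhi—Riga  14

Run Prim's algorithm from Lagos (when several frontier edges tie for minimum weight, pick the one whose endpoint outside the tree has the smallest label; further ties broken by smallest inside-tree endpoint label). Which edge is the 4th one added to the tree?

Lima-Riga

Grow the tree from Lagos using Prim:
Step 1: cheapest edge leaving the tree is Lagos—Sofia (1); add Sofia.
Step 2: cheapest edge leaving the tree is Cairo—Lagos (9); add Cairo.
Step 3: cheapest edge leaving the tree is Cairo—Riga (1); add Riga.
Step 4: cheapest edge leaving the tree is Lima—Riga (9); add Lima.
Step 5: cheapest edge leaving the tree is Paris—Sofia (10); add Paris.
Step 6: cheapest edge leaving the tree is Delhi—Paris (3); add Delhi.
Step 7: cheapest edge leaving the tree is Hanoi—Riga (11); add Hanoi.
Step 8: cheapest edge leaving the tree is Hanoi—Quito (3); add Quito.
The 4th edge added is Lima—Riga.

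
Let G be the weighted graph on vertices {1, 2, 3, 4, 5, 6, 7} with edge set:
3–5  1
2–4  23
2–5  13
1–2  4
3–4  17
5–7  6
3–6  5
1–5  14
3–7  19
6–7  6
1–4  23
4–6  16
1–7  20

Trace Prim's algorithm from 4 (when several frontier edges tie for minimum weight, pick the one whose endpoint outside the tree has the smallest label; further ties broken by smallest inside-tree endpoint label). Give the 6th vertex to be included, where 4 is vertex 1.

2

Grow the tree from 4 using Prim:
Step 1: frontier [4–6 16, 3–4 17, 1–4 23, 2–4 23] → take 4–6 (16); add 6.
Step 2: frontier [3–4 17, 1–4 23, 2–4 23, 3–6 5, 6–7 6] → take 3–6 (5); add 3.
Step 3: frontier [3–5 1, 3–7 19, 1–4 23, 2–4 23, 6–7 6] → take 3–5 (1); add 5.
Step 4: frontier [3–7 19, 1–4 23, 2–4 23, 5–7 6, 2–5 13, 1–5 14, 6–7 6] → take 5–7 (6); add 7.
Step 5: frontier [1–4 23, 2–4 23, 2–5 13, 1–5 14, 1–7 20] → take 2–5 (13); add 2.
Step 6: frontier [1–2 4, 1–4 23, 1–5 14, 1–7 20] → take 1–2 (4); add 1.
Vertex order: 4, 6, 3, 5, 7, 2, 1. The 6th vertex is 2.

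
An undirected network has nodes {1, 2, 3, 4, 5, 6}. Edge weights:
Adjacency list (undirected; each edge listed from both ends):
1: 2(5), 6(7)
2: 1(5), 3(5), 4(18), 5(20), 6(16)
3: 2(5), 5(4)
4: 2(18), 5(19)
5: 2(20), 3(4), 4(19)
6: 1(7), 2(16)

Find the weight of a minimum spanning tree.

39

Grow the tree from 5 using Prim:
Step 1: frontier [3 5 4, 4 5 19, 2 5 20] → take 3 5 (4); add 3.
Step 2: frontier [2 3 5, 4 5 19, 2 5 20] → take 2 3 (5); add 2.
Step 3: frontier [1 2 5, 2 6 16, 2 4 18, 4 5 19] → take 1 2 (5); add 1.
Step 4: frontier [1 6 7, 2 6 16, 2 4 18, 4 5 19] → take 1 6 (7); add 6.
Step 5: frontier [2 4 18, 4 5 19] → take 2 4 (18); add 4.
MST edges: 3 5, 2 3, 1 2, 1 6, 2 4; total weight 4+5+5+7+18 = 39.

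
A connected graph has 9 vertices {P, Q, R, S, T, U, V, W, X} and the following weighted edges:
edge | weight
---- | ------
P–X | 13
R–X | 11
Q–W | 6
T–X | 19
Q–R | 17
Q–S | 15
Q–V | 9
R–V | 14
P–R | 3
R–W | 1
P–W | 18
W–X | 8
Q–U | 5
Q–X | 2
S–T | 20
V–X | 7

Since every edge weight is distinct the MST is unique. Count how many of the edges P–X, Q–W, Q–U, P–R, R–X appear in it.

3

Kruskal's algorithm — process edges by increasing weight (ties by edge label):
R–W (1): add — endpoints in different components.
Q–X (2): add — endpoints in different components.
P–R (3): add — endpoints in different components.
Q–U (5): add — endpoints in different components.
Q–W (6): add — endpoints in different components.
V–X (7): add — endpoints in different components.
W–X (8): skip — W and X already connected.
Q–V (9): skip — V and Q already connected.
R–X (11): skip — X and R already connected.
P–X (13): skip — P and X already connected.
R–V (14): skip — V and R already connected.
Q–S (15): add — endpoints in different components.
Q–R (17): skip — Q and R already connected.
P–W (18): skip — P and W already connected.
T–X (19): add — endpoints in different components.
MST edge set: {R–W, Q–X, P–R, Q–U, Q–W, V–X, Q–S, T–X}.
Of the listed edges, {Q–W, Q–U, P–R} are in the MST → 3.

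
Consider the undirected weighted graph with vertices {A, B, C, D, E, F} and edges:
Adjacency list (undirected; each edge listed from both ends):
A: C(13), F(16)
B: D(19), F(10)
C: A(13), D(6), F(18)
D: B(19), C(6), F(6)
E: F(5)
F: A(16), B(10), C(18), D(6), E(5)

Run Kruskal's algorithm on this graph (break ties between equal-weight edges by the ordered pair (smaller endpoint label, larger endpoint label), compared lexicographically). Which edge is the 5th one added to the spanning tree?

Sort edges by weight, then run Kruskal:
E—F (5): add — endpoints in different components.
C—D (6): add — endpoints in different components.
D—F (6): add — endpoints in different components.
B—F (10): add — endpoints in different components.
A—C (13): add — endpoints in different components.
The 5th edge added is A—C.

A-C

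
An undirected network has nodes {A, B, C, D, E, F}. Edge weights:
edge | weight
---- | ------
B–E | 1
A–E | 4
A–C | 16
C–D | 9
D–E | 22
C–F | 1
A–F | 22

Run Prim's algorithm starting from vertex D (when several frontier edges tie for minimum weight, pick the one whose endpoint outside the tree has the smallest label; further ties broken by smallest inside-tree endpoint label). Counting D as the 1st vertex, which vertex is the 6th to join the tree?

B

Grow the tree from D using Prim:
Step 1: cheapest edge leaving the tree is C–D (9); add C.
Step 2: cheapest edge leaving the tree is C–F (1); add F.
Step 3: cheapest edge leaving the tree is A–C (16); add A.
Step 4: cheapest edge leaving the tree is A–E (4); add E.
Step 5: cheapest edge leaving the tree is B–E (1); add B.
Vertex order: D, C, F, A, E, B. The 6th vertex is B.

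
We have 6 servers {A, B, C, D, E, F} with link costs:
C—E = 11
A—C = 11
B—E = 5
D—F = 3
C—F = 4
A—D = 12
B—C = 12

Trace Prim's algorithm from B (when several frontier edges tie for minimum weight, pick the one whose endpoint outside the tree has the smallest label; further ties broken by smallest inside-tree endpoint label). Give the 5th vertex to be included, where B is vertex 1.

Prim's algorithm from B:
Step 1: frontier [B—E 5, B—C 12] → take B—E (5); add E.
Step 2: frontier [B—C 12, C—E 11] → take C—E (11); add C.
Step 3: frontier [C—F 4, A—C 11] → take C—F (4); add F.
Step 4: frontier [A—C 11, D—F 3] → take D—F (3); add D.
Step 5: frontier [A—C 11, A—D 12] → take A—C (11); add A.
Vertex order: B, E, C, F, D, A. The 5th vertex is D.

D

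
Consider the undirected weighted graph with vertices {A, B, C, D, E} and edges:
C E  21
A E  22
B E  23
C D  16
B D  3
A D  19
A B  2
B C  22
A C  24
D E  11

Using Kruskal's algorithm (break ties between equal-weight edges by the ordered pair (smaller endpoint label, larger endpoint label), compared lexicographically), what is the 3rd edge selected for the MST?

D-E

Sort edges by weight, then run Kruskal:
A B (2): add. Components now {A,B} {C} {D} {E}
B D (3): add. Components now {A,B,D} {C} {E}
D E (11): add. Components now {A,B,D,E} {C}
C D (16): add. Components now {A,B,C,D,E}
The 3rd edge added is D E.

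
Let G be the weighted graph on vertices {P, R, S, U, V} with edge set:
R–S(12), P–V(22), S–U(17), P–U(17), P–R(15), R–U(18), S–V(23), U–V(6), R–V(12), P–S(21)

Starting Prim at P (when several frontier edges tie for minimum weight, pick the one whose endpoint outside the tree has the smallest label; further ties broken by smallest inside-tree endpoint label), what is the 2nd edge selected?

Prim's algorithm from P:
Step 1: frontier [P–R 15, P–U 17, P–S 21, P–V 22] → take P–R (15); add R.
Step 2: frontier [P–U 17, P–S 21, P–V 22, R–S 12, R–V 12, R–U 18] → take R–S (12); add S.
Step 3: frontier [P–U 17, P–V 22, R–V 12, R–U 18, S–U 17, S–V 23] → take R–V (12); add V.
Step 4: frontier [P–U 17, R–U 18, S–U 17, U–V 6] → take U–V (6); add U.
The 2nd edge added is R–S.

R-S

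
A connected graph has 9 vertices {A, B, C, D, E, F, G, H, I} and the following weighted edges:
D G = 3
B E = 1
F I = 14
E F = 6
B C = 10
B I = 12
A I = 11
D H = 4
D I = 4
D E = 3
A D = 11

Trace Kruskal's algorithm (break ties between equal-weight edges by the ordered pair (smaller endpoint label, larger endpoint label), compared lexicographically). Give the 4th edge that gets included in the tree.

D-H

Kruskal's algorithm — process edges by increasing weight (ties by edge label):
B E (1): add — endpoints in different components.
D E (3): add — endpoints in different components.
D G (3): add — endpoints in different components.
D H (4): add — endpoints in different components.
D I (4): add — endpoints in different components.
E F (6): add — endpoints in different components.
B C (10): add — endpoints in different components.
A D (11): add — endpoints in different components.
The 4th edge added is D H.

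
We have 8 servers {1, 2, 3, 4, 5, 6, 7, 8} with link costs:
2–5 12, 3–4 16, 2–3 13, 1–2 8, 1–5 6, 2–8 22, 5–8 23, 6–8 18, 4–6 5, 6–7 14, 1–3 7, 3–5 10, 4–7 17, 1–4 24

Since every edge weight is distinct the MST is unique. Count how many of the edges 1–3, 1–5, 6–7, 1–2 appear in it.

4

Sort edges by weight, then run Kruskal:
4–6 (5): add — endpoints in different components.
1–5 (6): add — endpoints in different components.
1–3 (7): add — endpoints in different components.
1–2 (8): add — endpoints in different components.
3–5 (10): skip — 3 and 5 already connected.
2–5 (12): skip — 2 and 5 already connected.
2–3 (13): skip — 2 and 3 already connected.
6–7 (14): add — endpoints in different components.
3–4 (16): add — endpoints in different components.
4–7 (17): skip — 4 and 7 already connected.
6–8 (18): add — endpoints in different components.
MST edge set: {4–6, 1–5, 1–3, 1–2, 6–7, 3–4, 6–8}.
Of the listed edges, {1–3, 1–5, 6–7, 1–2} are in the MST → 4.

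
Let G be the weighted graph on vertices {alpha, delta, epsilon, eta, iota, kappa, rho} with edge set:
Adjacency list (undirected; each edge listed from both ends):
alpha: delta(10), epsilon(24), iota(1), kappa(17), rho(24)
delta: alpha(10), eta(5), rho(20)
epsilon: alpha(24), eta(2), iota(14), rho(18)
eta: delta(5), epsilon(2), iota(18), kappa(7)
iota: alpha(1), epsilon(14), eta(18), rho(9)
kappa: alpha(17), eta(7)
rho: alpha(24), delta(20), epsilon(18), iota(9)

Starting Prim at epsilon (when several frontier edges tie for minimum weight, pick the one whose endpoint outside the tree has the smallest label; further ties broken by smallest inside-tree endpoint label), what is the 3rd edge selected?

Prim's algorithm from epsilon:
Step 1: frontier [epsilon–eta 2, epsilon–iota 14, epsilon–rho 18, alpha–epsilon 24] → take epsilon–eta (2); add eta.
Step 2: frontier [epsilon–iota 14, epsilon–rho 18, alpha–epsilon 24, delta–eta 5, eta–kappa 7, eta–iota 18] → take delta–eta (5); add delta.
Step 3: frontier [alpha–delta 10, delta–rho 20, epsilon–iota 14, epsilon–rho 18, alpha–epsilon 24, eta–kappa 7, eta–iota 18] → take eta–kappa (7); add kappa.
Step 4: frontier [alpha–delta 10, delta–rho 20, epsilon–iota 14, epsilon–rho 18, alpha–epsilon 24, eta–iota 18, alpha–kappa 17] → take alpha–delta (10); add alpha.
Step 5: frontier [alpha–iota 1, alpha–rho 24, delta–rho 20, epsilon–iota 14, epsilon–rho 18, eta–iota 18] → take alpha–iota (1); add iota.
Step 6: frontier [alpha–rho 24, delta–rho 20, epsilon–rho 18, iota–rho 9] → take iota–rho (9); add rho.
The 3rd edge added is eta–kappa.

eta-kappa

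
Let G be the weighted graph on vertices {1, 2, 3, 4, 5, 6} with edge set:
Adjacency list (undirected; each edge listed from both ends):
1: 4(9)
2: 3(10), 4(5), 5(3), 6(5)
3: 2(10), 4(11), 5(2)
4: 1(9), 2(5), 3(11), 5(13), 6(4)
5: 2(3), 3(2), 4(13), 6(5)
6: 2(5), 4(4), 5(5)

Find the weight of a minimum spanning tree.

23

Prim's algorithm from 2:
Step 1: cheapest edge leaving the tree is 2-5 (3); add 5.
Step 2: cheapest edge leaving the tree is 3-5 (2); add 3.
Step 3: cheapest edge leaving the tree is 2-4 (5); add 4.
Step 4: cheapest edge leaving the tree is 4-6 (4); add 6.
Step 5: cheapest edge leaving the tree is 1-4 (9); add 1.
MST edges: 2-5, 3-5, 2-4, 4-6, 1-4; total weight 3+2+5+4+9 = 23.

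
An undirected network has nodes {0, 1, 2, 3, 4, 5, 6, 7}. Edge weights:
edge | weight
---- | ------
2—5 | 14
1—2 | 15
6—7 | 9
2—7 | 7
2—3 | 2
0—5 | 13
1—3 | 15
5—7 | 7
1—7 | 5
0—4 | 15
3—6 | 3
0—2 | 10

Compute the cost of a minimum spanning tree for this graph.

49

Prim's algorithm from 3:
Step 1: cheapest edge leaving the tree is 2—3 (2); add 2.
Step 2: cheapest edge leaving the tree is 3—6 (3); add 6.
Step 3: cheapest edge leaving the tree is 2—7 (7); add 7.
Step 4: cheapest edge leaving the tree is 1—7 (5); add 1.
Step 5: cheapest edge leaving the tree is 5—7 (7); add 5.
Step 6: cheapest edge leaving the tree is 0—2 (10); add 0.
Step 7: cheapest edge leaving the tree is 0—4 (15); add 4.
MST edges: 2—3, 3—6, 2—7, 1—7, 5—7, 0—2, 0—4; total weight 2+3+7+5+7+10+15 = 49.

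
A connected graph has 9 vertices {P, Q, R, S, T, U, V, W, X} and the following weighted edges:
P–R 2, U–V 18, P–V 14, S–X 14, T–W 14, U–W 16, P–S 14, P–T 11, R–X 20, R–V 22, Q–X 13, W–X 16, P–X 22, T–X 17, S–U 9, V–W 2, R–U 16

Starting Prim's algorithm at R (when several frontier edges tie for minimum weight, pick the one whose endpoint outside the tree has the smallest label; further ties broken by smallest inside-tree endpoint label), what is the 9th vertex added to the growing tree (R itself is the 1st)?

Q

Prim's algorithm from R:
Step 1: cheapest edge leaving the tree is P–R (2); add P.
Step 2: cheapest edge leaving the tree is P–T (11); add T.
Step 3: cheapest edge leaving the tree is P–S (14); add S.
Step 4: cheapest edge leaving the tree is S–U (9); add U.
Step 5: cheapest edge leaving the tree is P–V (14); add V.
Step 6: cheapest edge leaving the tree is V–W (2); add W.
Step 7: cheapest edge leaving the tree is S–X (14); add X.
Step 8: cheapest edge leaving the tree is Q–X (13); add Q.
Vertex order: R, P, T, S, U, V, W, X, Q. The 9th vertex is Q.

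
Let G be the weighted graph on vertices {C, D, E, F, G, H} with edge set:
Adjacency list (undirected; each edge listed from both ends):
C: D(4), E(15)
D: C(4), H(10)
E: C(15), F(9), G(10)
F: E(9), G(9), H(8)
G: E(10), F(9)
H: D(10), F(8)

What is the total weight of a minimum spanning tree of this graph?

Kruskal: consider edges lightest-first.
C–D (4): add. Components now {C,D} {E} {F} {G} {H}
F–H (8): add. Components now {C,D} {E} {F,H} {G}
E–F (9): add. Components now {C,D} {E,F,H} {G}
F–G (9): add. Components now {C,D} {E,F,G,H}
D–H (10): add. Components now {C,D,E,F,G,H}
MST edges: C–D, F–H, E–F, F–G, D–H; total weight 4+8+9+9+10 = 40.

40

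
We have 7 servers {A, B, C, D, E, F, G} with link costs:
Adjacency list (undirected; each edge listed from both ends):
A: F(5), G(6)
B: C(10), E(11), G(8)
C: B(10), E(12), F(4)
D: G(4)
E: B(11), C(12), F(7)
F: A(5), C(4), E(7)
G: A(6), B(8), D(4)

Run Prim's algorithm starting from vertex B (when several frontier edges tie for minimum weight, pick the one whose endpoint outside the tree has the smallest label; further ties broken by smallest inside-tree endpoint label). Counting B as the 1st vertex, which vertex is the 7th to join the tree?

Prim, starting at B.
Step 1: frontier [B G 8, B C 10, B E 11] → take B G (8); add G.
Step 2: frontier [B C 10, B E 11, D G 4, A G 6] → take D G (4); add D.
Step 3: frontier [B C 10, B E 11, A G 6] → take A G (6); add A.
Step 4: frontier [A F 5, B C 10, B E 11] → take A F (5); add F.
Step 5: frontier [B C 10, B E 11, C F 4, E F 7] → take C F (4); add C.
Step 6: frontier [B E 11, C E 12, E F 7] → take E F (7); add E.
Vertex order: B, G, D, A, F, C, E. The 7th vertex is E.

E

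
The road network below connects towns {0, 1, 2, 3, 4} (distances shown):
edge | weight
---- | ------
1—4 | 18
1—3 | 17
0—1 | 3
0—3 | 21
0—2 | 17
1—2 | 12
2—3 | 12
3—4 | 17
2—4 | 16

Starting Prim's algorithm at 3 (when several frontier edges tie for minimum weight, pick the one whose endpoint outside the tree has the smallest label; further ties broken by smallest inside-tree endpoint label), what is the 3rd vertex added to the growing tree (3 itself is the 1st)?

1

Grow the tree from 3 using Prim:
Step 1: cheapest edge leaving the tree is 2—3 (12); add 2.
Step 2: cheapest edge leaving the tree is 1—2 (12); add 1.
Step 3: cheapest edge leaving the tree is 0—1 (3); add 0.
Step 4: cheapest edge leaving the tree is 2—4 (16); add 4.
Vertex order: 3, 2, 1, 0, 4. The 3rd vertex is 1.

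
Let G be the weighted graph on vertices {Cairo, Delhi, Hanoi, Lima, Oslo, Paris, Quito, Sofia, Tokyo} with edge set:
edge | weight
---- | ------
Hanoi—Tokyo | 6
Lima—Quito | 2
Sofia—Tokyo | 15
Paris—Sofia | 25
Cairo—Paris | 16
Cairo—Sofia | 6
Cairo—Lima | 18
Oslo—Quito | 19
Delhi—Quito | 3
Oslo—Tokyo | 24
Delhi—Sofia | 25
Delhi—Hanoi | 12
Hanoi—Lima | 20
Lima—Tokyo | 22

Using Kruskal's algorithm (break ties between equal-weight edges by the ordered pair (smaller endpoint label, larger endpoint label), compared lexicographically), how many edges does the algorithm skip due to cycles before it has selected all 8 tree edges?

Kruskal: consider edges lightest-first.
Lima—Quito (2): add — endpoints in different components.
Delhi—Quito (3): add — endpoints in different components.
Cairo—Sofia (6): add — endpoints in different components.
Hanoi—Tokyo (6): add — endpoints in different components.
Delhi—Hanoi (12): add — endpoints in different components.
Sofia—Tokyo (15): add — endpoints in different components.
Cairo—Paris (16): add — endpoints in different components.
Cairo—Lima (18): skip — Cairo and Lima already connected.
Oslo—Quito (19): add — endpoints in different components.
Edges rejected before the tree was complete: 1.

1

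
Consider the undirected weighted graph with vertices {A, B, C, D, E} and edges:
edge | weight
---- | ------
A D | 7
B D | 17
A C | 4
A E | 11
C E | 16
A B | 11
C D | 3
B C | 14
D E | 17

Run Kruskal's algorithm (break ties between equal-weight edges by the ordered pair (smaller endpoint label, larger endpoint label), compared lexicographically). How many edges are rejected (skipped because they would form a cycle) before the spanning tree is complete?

1

Sort edges by weight, then run Kruskal:
C D (3): add. Components now {A} {B} {C,D} {E}
A C (4): add. Components now {A,C,D} {B} {E}
A D (7): skip — A and D already connected.
A B (11): add. Components now {A,B,C,D} {E}
A E (11): add. Components now {A,B,C,D,E}
Edges rejected before the tree was complete: 1.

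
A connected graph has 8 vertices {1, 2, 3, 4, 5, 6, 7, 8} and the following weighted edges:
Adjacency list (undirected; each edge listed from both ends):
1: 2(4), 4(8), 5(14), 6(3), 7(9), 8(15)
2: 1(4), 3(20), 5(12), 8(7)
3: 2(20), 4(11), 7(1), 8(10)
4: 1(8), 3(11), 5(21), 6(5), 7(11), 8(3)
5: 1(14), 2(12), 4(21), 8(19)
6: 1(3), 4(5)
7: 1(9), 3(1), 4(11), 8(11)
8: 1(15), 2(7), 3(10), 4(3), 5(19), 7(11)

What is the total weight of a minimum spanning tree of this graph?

Kruskal: consider edges lightest-first.
3-7 (1): add — endpoints in different components.
1-6 (3): add — endpoints in different components.
4-8 (3): add — endpoints in different components.
1-2 (4): add — endpoints in different components.
4-6 (5): add — endpoints in different components.
2-8 (7): skip — 2 and 8 already connected.
1-4 (8): skip — 1 and 4 already connected.
1-7 (9): add — endpoints in different components.
3-8 (10): skip — 3 and 8 already connected.
3-4 (11): skip — 3 and 4 already connected.
4-7 (11): skip — 4 and 7 already connected.
7-8 (11): skip — 7 and 8 already connected.
2-5 (12): add — endpoints in different components.
MST edges: 3-7, 1-6, 4-8, 1-2, 4-6, 1-7, 2-5; total weight 1+3+3+4+5+9+12 = 37.

37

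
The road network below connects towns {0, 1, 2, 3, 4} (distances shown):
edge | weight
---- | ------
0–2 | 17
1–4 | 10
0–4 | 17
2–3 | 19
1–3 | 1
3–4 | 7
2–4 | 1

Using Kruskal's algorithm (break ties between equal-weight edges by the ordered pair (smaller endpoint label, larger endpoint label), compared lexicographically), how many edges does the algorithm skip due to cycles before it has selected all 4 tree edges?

Kruskal's algorithm — process edges by increasing weight (ties by edge label):
1–3 (1): add — endpoints in different components.
2–4 (1): add — endpoints in different components.
3–4 (7): add — endpoints in different components.
1–4 (10): skip — 1 and 4 already connected.
0–2 (17): add — endpoints in different components.
Edges rejected before the tree was complete: 1.

1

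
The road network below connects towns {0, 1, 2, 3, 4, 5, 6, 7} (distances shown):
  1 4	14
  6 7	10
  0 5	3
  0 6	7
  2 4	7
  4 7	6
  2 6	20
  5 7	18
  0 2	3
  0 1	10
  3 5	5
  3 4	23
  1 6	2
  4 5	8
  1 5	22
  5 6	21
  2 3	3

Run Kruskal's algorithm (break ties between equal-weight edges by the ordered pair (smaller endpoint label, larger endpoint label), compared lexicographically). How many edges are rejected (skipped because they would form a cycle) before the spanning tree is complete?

Sort edges by weight, then run Kruskal:
1 6 (2): add — endpoints in different components.
0 2 (3): add — endpoints in different components.
0 5 (3): add — endpoints in different components.
2 3 (3): add — endpoints in different components.
3 5 (5): skip — 3 and 5 already connected.
4 7 (6): add — endpoints in different components.
0 6 (7): add — endpoints in different components.
2 4 (7): add — endpoints in different components.
Edges rejected before the tree was complete: 1.

1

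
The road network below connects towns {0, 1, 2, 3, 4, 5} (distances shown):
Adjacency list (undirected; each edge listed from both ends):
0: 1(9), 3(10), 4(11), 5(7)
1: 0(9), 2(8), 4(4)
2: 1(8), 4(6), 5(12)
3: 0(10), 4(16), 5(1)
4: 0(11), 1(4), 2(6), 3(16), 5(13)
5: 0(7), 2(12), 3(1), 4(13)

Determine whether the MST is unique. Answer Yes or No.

Yes

Kruskal: consider edges lightest-first.
3 5 (1): add. Components now {0} {1} {2} {3,5} {4}
1 4 (4): add. Components now {0} {1,4} {2} {3,5}
2 4 (6): add. Components now {0} {1,2,4} {3,5}
0 5 (7): add. Components now {0,3,5} {1,2,4}
1 2 (8): skip — 1 and 2 already connected.
0 1 (9): add. Components now {0,1,2,3,4,5}
Every non-tree edge has weight strictly greater than the heaviest edge on the tree path between its endpoints, so the MST is unique.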